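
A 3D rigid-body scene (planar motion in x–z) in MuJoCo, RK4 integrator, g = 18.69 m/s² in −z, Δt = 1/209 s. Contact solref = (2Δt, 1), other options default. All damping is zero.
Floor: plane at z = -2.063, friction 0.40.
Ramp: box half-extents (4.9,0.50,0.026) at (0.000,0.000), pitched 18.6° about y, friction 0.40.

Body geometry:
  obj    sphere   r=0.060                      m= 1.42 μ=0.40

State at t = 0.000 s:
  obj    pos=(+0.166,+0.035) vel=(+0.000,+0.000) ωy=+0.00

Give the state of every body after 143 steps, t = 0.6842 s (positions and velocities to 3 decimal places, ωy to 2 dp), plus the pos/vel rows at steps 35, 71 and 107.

State at t = 0.6842 s:
  obj    pos=(+1.111,-0.283) vel=(+2.761,-0.929) ωy=+48.55

Key-timestep trajectory:
   step    t(s)  obj.x    obj.z    obj.vx   obj.vz 
     35  0.1675   +0.223  +0.016  +0.676  -0.227
     71  0.3397   +0.399  -0.044  +1.371  -0.461
    107  0.5120   +0.695  -0.143  +2.066  -0.695


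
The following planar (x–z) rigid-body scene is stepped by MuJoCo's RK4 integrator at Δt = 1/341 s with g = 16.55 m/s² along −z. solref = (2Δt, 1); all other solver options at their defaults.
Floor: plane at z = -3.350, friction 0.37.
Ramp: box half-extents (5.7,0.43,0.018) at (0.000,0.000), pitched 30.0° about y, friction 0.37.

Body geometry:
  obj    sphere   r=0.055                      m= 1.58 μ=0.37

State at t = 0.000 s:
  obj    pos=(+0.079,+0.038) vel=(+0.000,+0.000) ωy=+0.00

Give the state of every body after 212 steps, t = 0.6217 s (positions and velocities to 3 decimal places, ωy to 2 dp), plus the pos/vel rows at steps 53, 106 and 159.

State at t = 0.6217 s:
  obj    pos=(+1.069,-0.533) vel=(+3.182,-1.837) ωy=+66.80

Key-timestep trajectory:
   step    t(s)  obj.x    obj.z    obj.vx   obj.vz 
     53  0.1554   +0.141  +0.003  +0.796  -0.459
    106  0.3109   +0.327  -0.104  +1.591  -0.919
    159  0.4663   +0.636  -0.283  +2.387  -1.378


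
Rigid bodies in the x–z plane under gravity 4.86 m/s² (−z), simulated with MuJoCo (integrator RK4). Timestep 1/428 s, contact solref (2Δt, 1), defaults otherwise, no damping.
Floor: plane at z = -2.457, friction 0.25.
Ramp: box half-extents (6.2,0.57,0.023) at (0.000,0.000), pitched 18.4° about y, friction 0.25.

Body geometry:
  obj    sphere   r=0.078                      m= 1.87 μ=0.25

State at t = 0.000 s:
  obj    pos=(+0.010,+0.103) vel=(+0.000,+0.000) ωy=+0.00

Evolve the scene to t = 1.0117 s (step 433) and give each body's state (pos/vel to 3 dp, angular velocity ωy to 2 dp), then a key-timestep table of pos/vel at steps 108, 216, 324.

State at t = 1.0117 s:
  obj    pos=(+0.542,-0.074) vel=(+1.052,-0.350) ωy=+14.21

Key-timestep trajectory:
   step    t(s)  obj.x    obj.z    obj.vx   obj.vz 
    108  0.2523   +0.043  +0.092  +0.262  -0.087
    216  0.5047   +0.142  +0.059  +0.525  -0.175
    324  0.7570   +0.308  +0.004  +0.787  -0.262


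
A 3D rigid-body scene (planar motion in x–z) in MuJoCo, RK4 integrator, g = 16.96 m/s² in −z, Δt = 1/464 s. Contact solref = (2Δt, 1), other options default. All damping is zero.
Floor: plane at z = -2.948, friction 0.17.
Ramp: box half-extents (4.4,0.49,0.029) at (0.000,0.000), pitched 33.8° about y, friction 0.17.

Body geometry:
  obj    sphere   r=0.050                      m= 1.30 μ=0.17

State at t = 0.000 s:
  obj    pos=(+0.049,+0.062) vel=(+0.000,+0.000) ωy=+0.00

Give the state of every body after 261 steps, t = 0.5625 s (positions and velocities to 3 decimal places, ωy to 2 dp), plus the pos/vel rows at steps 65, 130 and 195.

State at t = 0.5625 s:
  obj    pos=(+0.976,-0.558) vel=(+3.290,-2.207) ωy=+67.23

Key-timestep trajectory:
   step    t(s)  obj.x    obj.z    obj.vx   obj.vz 
     65  0.1401   +0.107  +0.024  +0.823  -0.546
    130  0.2802   +0.279  -0.092  +1.647  -1.083
    195  0.4203   +0.566  -0.284  +2.470  -1.626


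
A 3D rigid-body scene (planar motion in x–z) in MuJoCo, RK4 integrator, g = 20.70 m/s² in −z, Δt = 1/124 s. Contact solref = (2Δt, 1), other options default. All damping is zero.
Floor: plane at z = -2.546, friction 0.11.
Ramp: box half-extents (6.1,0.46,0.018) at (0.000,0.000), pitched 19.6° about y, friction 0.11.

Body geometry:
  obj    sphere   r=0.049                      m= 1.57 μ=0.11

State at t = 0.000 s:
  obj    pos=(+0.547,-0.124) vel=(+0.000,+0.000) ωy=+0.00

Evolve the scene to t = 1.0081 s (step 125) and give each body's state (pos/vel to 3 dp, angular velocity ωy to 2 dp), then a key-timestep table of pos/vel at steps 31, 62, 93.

State at t = 1.0081 s:
  obj    pos=(+2.922,-0.969) vel=(+4.711,-1.677) ωy=+101.99

Key-timestep trajectory:
   step    t(s)  obj.x    obj.z    obj.vx   obj.vz 
     31  0.2500   +0.693  -0.176  +1.169  -0.416
     62  0.5000   +1.132  -0.332  +2.337  -0.832
     93  0.7500   +1.862  -0.592  +3.505  -1.248


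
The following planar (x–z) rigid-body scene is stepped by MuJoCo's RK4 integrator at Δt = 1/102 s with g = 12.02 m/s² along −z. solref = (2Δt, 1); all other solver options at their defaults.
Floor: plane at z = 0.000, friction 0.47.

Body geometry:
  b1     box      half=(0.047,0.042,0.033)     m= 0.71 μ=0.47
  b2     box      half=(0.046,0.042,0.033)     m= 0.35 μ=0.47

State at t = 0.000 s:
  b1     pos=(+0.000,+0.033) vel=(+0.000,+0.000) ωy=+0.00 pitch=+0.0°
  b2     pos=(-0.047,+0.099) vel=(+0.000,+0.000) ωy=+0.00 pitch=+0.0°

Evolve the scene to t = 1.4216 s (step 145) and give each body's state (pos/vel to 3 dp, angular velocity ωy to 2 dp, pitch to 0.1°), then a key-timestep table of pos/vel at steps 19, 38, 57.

State at t = 1.4216 s:
  b1     pos=(+0.000,+0.033) vel=(+0.000,+0.000) ωy=+0.00 pitch=+0.0°
  b2     pos=(-0.093,+0.046) vel=(+0.000,+0.000) ωy=+0.00 pitch=-90.0°

Key-timestep trajectory:
   step    t(s)  b1.x    b1.z    b1.vx   b1.vz   b2.x    b2.z    b2.vx   b2.vz 
     19  0.1863   +0.000  +0.033  +0.000  +0.000   -0.047  +0.099  -0.005  +0.000
     38  0.3725   +0.000  +0.033  +0.000  +0.000   -0.051  +0.099  -0.058  -0.007
     57  0.5588   +0.000  +0.033  +0.000  +0.000   -0.085  +0.060  -0.271  -0.862


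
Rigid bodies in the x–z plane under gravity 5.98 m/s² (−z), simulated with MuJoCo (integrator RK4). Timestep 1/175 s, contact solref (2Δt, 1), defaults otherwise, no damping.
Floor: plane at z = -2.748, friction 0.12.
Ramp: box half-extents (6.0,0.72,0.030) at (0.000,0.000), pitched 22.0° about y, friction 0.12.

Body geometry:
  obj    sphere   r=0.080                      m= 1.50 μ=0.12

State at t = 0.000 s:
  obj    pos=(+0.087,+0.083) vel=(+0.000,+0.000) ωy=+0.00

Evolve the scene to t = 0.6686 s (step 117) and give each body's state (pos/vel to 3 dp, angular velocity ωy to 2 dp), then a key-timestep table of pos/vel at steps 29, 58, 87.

State at t = 0.6686 s:
  obj    pos=(+0.419,-0.051) vel=(+0.992,-0.401) ωy=+13.37

Key-timestep trajectory:
   step    t(s)  obj.x    obj.z    obj.vx   obj.vz 
     29  0.1657   +0.108  +0.075  +0.246  -0.099
     58  0.3314   +0.169  +0.050  +0.492  -0.199
     87  0.4971   +0.271  +0.009  +0.738  -0.298


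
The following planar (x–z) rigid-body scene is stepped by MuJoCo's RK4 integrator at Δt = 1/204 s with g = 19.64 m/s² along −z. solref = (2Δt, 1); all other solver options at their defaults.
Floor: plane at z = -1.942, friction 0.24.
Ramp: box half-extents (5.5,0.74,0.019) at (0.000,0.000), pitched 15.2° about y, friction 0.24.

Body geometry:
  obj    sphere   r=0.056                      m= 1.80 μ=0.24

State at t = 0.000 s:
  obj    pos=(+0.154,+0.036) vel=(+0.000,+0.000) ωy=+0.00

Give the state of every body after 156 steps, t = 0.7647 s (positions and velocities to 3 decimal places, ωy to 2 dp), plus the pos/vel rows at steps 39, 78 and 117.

State at t = 0.7647 s:
  obj    pos=(+1.192,-0.246) vel=(+2.714,-0.737) ωy=+50.22

Key-timestep trajectory:
   step    t(s)  obj.x    obj.z    obj.vx   obj.vz 
     39  0.1912   +0.219  +0.018  +0.679  -0.184
     78  0.3824   +0.414  -0.035  +1.357  -0.369
    117  0.5735   +0.738  -0.123  +2.036  -0.553


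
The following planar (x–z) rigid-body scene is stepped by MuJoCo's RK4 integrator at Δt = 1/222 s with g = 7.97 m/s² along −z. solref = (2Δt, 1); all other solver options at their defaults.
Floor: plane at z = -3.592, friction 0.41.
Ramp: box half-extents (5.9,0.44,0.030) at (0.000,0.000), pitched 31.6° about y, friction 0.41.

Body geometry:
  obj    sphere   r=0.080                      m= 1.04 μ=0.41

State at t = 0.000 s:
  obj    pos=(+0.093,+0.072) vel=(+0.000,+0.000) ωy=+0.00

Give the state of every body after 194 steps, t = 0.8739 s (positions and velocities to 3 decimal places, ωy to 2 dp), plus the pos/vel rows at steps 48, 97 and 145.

State at t = 0.8739 s:
  obj    pos=(+1.063,-0.525) vel=(+2.220,-1.366) ωy=+32.58

Key-timestep trajectory:
   step    t(s)  obj.x    obj.z    obj.vx   obj.vz 
     48  0.2162   +0.152  +0.035  +0.549  -0.338
     97  0.4369   +0.336  -0.077  +1.110  -0.683
    145  0.6532   +0.635  -0.262  +1.660  -1.021


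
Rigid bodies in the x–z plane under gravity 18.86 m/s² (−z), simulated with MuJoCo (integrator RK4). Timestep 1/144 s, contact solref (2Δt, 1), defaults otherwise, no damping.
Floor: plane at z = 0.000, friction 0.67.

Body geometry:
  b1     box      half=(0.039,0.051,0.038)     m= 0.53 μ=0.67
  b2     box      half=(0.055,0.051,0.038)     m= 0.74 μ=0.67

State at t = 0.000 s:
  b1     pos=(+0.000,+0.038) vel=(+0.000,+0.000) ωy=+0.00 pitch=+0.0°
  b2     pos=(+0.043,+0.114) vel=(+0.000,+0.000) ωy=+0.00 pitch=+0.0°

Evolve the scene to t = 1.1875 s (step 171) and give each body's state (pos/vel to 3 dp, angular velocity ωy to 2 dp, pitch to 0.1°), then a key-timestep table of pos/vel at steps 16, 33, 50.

State at t = 1.1875 s:
  b1     pos=(+0.000,+0.038) vel=(+0.000,+0.000) ωy=+0.00 pitch=+0.0°
  b2     pos=(+0.093,+0.055) vel=(+0.000,+0.000) ωy=+0.00 pitch=+90.0°

Key-timestep trajectory:
   step    t(s)  b1.x    b1.z    b1.vx   b1.vz   b2.x    b2.z    b2.vx   b2.vz 
     16  0.1111   +0.000  +0.038  -0.001  +0.000   +0.050  +0.112  +0.162  -0.048
     33  0.2292   +0.000  +0.038  +0.000  +0.000   +0.086  +0.062  +0.365  -1.239
     50  0.3472   +0.000  +0.038  +0.000  +0.000   +0.091  +0.055  -0.041  +0.044


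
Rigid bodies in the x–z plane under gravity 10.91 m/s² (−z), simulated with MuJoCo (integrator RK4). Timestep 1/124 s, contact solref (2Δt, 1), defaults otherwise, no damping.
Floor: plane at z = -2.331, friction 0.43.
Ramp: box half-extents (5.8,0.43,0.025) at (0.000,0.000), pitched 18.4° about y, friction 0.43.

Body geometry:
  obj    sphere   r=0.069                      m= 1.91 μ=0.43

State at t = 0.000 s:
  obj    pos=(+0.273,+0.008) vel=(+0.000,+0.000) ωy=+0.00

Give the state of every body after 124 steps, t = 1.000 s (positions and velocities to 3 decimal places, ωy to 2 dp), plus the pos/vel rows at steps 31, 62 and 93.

State at t = 1.000 s:
  obj    pos=(+1.440,-0.380) vel=(+2.334,-0.776) ωy=+35.64

Key-timestep trajectory:
   step    t(s)  obj.x    obj.z    obj.vx   obj.vz 
     31  0.2500   +0.346  -0.016  +0.584  -0.194
     62  0.5000   +0.565  -0.089  +1.167  -0.388
     93  0.7500   +0.930  -0.210  +1.751  -0.582


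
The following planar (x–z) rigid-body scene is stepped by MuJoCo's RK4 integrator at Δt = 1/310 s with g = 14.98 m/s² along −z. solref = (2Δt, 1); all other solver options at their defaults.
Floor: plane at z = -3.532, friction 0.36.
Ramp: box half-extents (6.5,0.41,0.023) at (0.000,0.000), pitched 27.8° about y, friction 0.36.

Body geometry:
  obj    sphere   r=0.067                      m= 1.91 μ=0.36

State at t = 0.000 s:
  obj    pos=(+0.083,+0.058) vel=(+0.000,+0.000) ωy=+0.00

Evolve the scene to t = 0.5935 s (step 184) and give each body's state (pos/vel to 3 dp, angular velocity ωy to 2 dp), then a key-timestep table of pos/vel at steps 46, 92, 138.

State at t = 0.5935 s:
  obj    pos=(+0.861,-0.352) vel=(+2.620,-1.382) ωy=+44.20

Key-timestep trajectory:
   step    t(s)  obj.x    obj.z    obj.vx   obj.vz 
     46  0.1484   +0.132  +0.032  +0.655  -0.345
     92  0.2968   +0.277  -0.045  +1.310  -0.691
    138  0.4452   +0.520  -0.173  +1.965  -1.036


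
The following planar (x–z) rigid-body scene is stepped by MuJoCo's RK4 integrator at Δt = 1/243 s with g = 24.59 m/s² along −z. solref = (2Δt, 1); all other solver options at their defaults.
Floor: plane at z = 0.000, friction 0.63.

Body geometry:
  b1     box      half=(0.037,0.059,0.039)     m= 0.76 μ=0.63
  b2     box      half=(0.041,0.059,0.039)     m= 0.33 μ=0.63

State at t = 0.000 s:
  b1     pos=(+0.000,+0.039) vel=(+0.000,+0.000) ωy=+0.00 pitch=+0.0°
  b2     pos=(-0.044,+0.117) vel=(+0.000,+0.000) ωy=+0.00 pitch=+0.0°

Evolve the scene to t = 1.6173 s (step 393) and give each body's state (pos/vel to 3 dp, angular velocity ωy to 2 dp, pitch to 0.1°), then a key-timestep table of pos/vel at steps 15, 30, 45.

State at t = 1.6173 s:
  b1     pos=(+0.000,+0.039) vel=(+0.000,+0.000) ωy=+0.00 pitch=+0.0°
  b2     pos=(-0.090,+0.041) vel=(+0.000,+0.000) ωy=+0.00 pitch=-90.0°

Key-timestep trajectory:
   step    t(s)  b1.x    b1.z    b1.vx   b1.vz   b2.x    b2.z    b2.vx   b2.vz 
     15  0.0617   +0.000  +0.039  +0.000  +0.000   -0.049  +0.116  -0.188  -0.059
     30  0.1235   +0.000  +0.039  +0.000  +0.000   -0.069  +0.101  -0.428  -0.565
     45  0.1852   +0.000  +0.039  +0.000  +0.000   -0.091  +0.037  +0.067  +0.088


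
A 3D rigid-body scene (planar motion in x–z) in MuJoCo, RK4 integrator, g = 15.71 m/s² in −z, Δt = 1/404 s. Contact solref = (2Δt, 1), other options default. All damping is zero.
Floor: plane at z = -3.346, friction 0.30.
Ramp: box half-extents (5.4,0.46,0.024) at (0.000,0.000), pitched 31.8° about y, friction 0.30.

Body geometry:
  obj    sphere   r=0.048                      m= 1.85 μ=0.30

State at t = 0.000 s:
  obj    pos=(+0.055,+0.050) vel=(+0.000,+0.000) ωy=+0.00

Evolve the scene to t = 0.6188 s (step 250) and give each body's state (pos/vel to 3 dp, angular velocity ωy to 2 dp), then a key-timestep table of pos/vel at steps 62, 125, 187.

State at t = 0.6188 s:
  obj    pos=(+1.018,-0.546) vel=(+3.110,-1.928) ωy=+76.22

Key-timestep trajectory:
   step    t(s)  obj.x    obj.z    obj.vx   obj.vz 
     62  0.1535   +0.114  +0.014  +0.771  -0.478
    125  0.3094   +0.296  -0.099  +1.555  -0.964
    187  0.4629   +0.594  -0.283  +2.326  -1.442


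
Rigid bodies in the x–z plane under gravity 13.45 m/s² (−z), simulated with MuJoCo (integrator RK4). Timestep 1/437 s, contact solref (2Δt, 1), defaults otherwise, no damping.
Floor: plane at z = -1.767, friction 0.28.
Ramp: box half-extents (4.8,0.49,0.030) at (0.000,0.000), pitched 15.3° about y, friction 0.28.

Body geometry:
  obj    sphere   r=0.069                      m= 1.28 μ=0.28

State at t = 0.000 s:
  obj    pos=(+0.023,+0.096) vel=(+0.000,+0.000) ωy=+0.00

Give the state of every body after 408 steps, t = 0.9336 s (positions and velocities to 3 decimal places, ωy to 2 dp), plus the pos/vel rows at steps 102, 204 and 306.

State at t = 0.9336 s:
  obj    pos=(+1.089,-0.195) vel=(+2.283,-0.625) ωy=+34.30

Key-timestep trajectory:
   step    t(s)  obj.x    obj.z    obj.vx   obj.vz 
    102  0.2334   +0.090  +0.078  +0.571  -0.156
    204  0.4668   +0.290  +0.023  +1.142  -0.312
    306  0.7002   +0.623  -0.068  +1.712  -0.468


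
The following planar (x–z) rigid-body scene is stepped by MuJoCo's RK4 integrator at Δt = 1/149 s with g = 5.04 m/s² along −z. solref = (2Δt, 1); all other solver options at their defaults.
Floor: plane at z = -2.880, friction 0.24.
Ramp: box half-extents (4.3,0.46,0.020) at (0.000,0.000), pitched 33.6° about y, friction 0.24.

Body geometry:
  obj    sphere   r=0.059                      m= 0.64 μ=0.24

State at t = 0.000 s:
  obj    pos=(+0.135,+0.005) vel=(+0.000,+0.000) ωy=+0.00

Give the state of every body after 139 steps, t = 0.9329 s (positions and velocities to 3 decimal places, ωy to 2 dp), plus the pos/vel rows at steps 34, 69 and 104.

State at t = 0.9329 s:
  obj    pos=(+0.857,-0.475) vel=(+1.548,-1.029) ωy=+31.49

Key-timestep trajectory:
   step    t(s)  obj.x    obj.z    obj.vx   obj.vz 
     34  0.2282   +0.178  -0.024  +0.379  -0.252
     69  0.4631   +0.313  -0.113  +0.769  -0.511
    104  0.6980   +0.539  -0.264  +1.158  -0.770


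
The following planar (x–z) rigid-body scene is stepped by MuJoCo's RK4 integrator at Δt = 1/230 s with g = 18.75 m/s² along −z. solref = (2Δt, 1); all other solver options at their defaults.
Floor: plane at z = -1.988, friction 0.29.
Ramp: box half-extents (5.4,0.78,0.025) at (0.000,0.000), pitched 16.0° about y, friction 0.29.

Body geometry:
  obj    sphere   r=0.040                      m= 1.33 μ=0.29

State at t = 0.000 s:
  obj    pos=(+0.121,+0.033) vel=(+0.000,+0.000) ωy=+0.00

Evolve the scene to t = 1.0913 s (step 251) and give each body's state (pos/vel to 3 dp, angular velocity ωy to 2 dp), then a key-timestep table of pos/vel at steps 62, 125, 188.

State at t = 1.0913 s:
  obj    pos=(+2.234,-0.573) vel=(+3.873,-1.110) ωy=+100.71

Key-timestep trajectory:
   step    t(s)  obj.x    obj.z    obj.vx   obj.vz 
     62  0.2696   +0.250  -0.004  +0.957  -0.274
    125  0.5435   +0.645  -0.117  +1.929  -0.553
    188  0.8174   +1.307  -0.307  +2.901  -0.832


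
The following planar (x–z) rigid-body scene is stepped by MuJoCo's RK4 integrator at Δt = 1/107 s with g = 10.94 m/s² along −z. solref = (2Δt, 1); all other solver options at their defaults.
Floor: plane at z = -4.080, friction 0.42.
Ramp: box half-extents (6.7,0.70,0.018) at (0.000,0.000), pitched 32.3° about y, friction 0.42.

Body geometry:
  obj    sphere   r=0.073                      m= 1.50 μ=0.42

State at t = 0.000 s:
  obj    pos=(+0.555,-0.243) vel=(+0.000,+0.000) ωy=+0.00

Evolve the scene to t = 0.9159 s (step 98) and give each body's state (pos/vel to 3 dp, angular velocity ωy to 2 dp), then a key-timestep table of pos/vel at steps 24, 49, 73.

State at t = 0.9159 s:
  obj    pos=(+2.035,-1.179) vel=(+3.232,-2.044) ωy=+52.37

Key-timestep trajectory:
   step    t(s)  obj.x    obj.z    obj.vx   obj.vz 
     24  0.2243   +0.644  -0.299  +0.792  -0.501
     49  0.4579   +0.925  -0.477  +1.616  -1.022
     73  0.6822   +1.377  -0.763  +2.408  -1.522


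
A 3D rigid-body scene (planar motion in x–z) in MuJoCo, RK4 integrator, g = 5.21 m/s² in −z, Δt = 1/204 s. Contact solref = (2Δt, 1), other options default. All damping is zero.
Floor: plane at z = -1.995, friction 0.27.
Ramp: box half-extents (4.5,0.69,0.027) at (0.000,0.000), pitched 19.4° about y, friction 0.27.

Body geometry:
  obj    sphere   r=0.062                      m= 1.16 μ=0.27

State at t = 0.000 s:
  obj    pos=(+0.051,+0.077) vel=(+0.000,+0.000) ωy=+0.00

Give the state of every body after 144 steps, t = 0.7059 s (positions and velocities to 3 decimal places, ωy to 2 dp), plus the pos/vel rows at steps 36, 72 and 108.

State at t = 0.7059 s:
  obj    pos=(+0.341,-0.026) vel=(+0.823,-0.290) ωy=+14.07

Key-timestep trajectory:
   step    t(s)  obj.x    obj.z    obj.vx   obj.vz 
     36  0.1765   +0.069  +0.070  +0.206  -0.072
     72  0.3529   +0.124  +0.051  +0.412  -0.145
    108  0.5294   +0.214  +0.019  +0.617  -0.217


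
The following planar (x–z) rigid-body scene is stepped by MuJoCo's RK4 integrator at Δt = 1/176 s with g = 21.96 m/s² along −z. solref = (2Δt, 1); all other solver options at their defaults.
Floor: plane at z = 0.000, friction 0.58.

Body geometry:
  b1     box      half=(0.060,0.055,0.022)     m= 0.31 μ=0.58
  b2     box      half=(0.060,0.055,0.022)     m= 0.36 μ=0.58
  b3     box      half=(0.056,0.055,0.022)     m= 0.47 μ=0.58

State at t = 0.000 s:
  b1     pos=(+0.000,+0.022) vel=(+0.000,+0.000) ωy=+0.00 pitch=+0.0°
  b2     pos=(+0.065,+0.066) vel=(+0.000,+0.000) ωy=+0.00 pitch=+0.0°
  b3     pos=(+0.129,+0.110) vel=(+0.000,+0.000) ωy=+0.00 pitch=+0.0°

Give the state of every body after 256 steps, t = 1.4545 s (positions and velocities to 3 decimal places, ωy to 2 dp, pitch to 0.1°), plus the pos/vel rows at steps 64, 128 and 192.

State at t = 1.4545 s:
  b1     pos=(-0.003,+0.022) vel=(-0.002,+0.000) ωy=+0.00 pitch=+0.0°
  b2     pos=(+0.077,+0.056) vel=(+0.000,-0.001) ωy=-0.03 pitch=+40.9°
  b3     pos=(+0.155,+0.051) vel=(+0.000,+0.000) ωy=-0.01 pitch=+37.2°

Key-timestep trajectory:
   step    t(s)  b1.x    b1.z    b1.vx   b1.vz   b2.x    b2.z    b2.vx   b2.vz   b3.x    b3.z    b3.vx   b3.vz 
     64  0.3636   -0.001  +0.022  -0.002  +0.000   +0.077  +0.057  -0.001  -0.001   +0.154  +0.052  +0.000  +0.000
    128  0.7273   -0.002  +0.022  -0.002  +0.000   +0.077  +0.057  +0.000  -0.001   +0.154  +0.052  +0.000  +0.000
    192  1.0909   -0.002  +0.022  -0.002  +0.000   +0.077  +0.056  +0.000  -0.001   +0.154  +0.052  +0.000  +0.000


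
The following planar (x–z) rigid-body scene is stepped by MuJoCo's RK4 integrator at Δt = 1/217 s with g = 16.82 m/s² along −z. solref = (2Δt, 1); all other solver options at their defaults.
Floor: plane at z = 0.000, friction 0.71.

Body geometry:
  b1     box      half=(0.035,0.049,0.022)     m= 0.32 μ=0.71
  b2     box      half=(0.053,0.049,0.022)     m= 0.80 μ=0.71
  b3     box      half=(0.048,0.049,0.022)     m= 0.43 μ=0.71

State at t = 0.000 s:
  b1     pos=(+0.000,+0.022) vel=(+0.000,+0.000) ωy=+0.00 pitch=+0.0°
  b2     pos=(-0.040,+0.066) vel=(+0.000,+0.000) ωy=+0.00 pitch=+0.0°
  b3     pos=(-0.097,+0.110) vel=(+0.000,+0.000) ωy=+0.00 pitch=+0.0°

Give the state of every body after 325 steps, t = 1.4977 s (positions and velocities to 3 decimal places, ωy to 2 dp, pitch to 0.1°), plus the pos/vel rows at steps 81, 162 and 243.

State at t = 1.4977 s:
  b1     pos=(+0.003,+0.022) vel=(+0.002,+0.000) ωy=+0.00 pitch=+0.0°
  b2     pos=(-0.053,+0.054) vel=(+0.001,-0.001) ωy=+0.03 pitch=-47.1°
  b3     pos=(-0.129,+0.047) vel=(+0.000,+0.000) ωy=+0.01 pitch=-38.8°

Key-timestep trajectory:
   step    t(s)  b1.x    b1.z    b1.vx   b1.vz   b2.x    b2.z    b2.vx   b2.vz   b3.x    b3.z    b3.vx   b3.vz 
     81  0.3733   +0.001  +0.022  +0.002  +0.000   -0.054  +0.055  +0.001  -0.001   -0.128  +0.048  +0.000  +0.000
    162  0.7465   +0.001  +0.022  +0.002  +0.000   -0.054  +0.054  +0.001  -0.001   -0.129  +0.047  +0.000  +0.000
    243  1.1198   +0.002  +0.022  +0.002  +0.000   -0.054  +0.054  +0.001  -0.001   -0.129  +0.047  +0.000  +0.000


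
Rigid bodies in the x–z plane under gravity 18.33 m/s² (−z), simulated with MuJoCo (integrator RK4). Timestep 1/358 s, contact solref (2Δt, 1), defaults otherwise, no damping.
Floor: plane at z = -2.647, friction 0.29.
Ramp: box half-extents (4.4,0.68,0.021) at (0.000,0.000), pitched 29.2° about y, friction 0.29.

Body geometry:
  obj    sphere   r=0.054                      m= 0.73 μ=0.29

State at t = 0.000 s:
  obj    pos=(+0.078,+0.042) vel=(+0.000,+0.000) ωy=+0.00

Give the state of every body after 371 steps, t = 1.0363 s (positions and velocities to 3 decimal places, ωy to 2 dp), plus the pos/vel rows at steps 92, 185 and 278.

State at t = 1.0363 s:
  obj    pos=(+3.072,-1.631) vel=(+5.778,-3.229) ωy=+122.57

Key-timestep trajectory:
   step    t(s)  obj.x    obj.z    obj.vx   obj.vz 
     92  0.2570   +0.262  -0.061  +1.433  -0.801
    185  0.5168   +0.823  -0.374  +2.881  -1.610
    278  0.7765   +1.759  -0.897  +4.330  -2.420


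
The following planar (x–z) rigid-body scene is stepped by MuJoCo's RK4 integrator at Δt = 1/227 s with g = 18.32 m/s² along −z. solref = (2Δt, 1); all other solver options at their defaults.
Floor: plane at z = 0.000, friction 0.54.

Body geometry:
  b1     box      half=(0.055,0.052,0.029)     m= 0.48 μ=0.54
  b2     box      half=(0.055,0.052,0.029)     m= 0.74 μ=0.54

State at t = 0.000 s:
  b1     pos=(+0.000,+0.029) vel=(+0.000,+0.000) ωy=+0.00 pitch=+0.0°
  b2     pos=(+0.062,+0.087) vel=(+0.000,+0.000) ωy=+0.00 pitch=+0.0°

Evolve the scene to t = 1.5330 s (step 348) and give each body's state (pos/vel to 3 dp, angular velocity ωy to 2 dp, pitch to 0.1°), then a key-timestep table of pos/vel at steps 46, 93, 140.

State at t = 1.5330 s:
  b1     pos=(+0.000,+0.029) vel=(+0.000,+0.000) ωy=+0.00 pitch=+0.0°
  b2     pos=(+0.115,+0.055) vel=(+0.000,+0.000) ωy=+0.00 pitch=+90.0°

Key-timestep trajectory:
   step    t(s)  b1.x    b1.z    b1.vx   b1.vz   b2.x    b2.z    b2.vx   b2.vz 
     46  0.2026   +0.000  +0.029  +0.000  +0.000   +0.108  +0.058  +0.511  -0.176
     93  0.4097   +0.000  +0.029  +0.000  +0.000   +0.136  +0.062  -0.060  -0.007
    140  0.6167   +0.000  +0.029  +0.000  +0.000   +0.111  +0.056  +0.183  -0.113


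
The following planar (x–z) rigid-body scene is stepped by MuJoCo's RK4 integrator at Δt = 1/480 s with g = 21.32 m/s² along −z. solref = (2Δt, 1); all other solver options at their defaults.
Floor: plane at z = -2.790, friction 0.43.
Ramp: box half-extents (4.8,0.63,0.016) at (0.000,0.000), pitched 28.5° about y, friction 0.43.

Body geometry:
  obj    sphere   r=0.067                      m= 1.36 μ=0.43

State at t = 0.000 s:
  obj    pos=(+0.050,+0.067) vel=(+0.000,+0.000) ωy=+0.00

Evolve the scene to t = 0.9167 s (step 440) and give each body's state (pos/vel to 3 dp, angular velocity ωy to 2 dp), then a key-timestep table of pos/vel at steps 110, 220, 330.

State at t = 0.9167 s:
  obj    pos=(+2.733,-1.390) vel=(+5.854,-3.178) ωy=+99.41

Key-timestep trajectory:
   step    t(s)  obj.x    obj.z    obj.vx   obj.vz 
    110  0.2292   +0.218  -0.024  +1.464  -0.795
    220  0.4583   +0.721  -0.297  +2.927  -1.589
    330  0.6875   +1.559  -0.752  +4.390  -2.384


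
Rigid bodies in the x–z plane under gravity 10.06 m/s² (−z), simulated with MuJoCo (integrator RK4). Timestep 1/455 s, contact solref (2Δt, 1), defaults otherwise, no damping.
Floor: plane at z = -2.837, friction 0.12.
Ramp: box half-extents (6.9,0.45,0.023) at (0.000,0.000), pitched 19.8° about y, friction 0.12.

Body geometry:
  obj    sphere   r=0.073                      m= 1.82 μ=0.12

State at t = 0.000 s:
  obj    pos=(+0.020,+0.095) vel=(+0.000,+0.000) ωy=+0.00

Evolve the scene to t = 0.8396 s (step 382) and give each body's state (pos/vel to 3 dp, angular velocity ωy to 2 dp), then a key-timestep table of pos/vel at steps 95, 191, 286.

State at t = 0.8396 s:
  obj    pos=(+0.827,-0.196) vel=(+1.923,-0.692) ωy=+27.99

Key-timestep trajectory:
   step    t(s)  obj.x    obj.z    obj.vx   obj.vz 
     95  0.2088   +0.070  +0.077  +0.478  -0.172
    191  0.4198   +0.222  +0.022  +0.961  -0.346
    286  0.6286   +0.472  -0.068  +1.440  -0.518


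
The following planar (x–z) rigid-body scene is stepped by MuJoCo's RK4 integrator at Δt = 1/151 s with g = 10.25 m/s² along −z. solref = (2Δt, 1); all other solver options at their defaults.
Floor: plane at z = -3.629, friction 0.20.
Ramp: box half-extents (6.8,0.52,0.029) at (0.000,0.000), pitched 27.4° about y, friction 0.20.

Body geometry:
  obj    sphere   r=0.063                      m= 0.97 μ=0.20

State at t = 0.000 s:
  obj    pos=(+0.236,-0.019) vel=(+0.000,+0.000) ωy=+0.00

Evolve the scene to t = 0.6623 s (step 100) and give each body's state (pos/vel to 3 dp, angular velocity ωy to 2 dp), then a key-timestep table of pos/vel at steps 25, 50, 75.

State at t = 0.6623 s:
  obj    pos=(+0.892,-0.359) vel=(+1.981,-1.027) ωy=+35.40

Key-timestep trajectory:
   step    t(s)  obj.x    obj.z    obj.vx   obj.vz 
     25  0.1656   +0.277  -0.040  +0.496  -0.257
     50  0.3311   +0.400  -0.104  +0.991  -0.514
     75  0.4967   +0.605  -0.210  +1.486  -0.770


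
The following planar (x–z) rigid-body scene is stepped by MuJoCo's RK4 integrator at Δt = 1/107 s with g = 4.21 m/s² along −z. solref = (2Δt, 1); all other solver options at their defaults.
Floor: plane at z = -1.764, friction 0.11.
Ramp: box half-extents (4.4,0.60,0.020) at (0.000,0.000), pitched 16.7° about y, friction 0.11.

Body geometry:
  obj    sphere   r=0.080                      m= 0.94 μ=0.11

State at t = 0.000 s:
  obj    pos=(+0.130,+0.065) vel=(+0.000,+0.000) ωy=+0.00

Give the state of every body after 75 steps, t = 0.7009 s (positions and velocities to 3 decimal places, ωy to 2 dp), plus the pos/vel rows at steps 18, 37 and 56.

State at t = 0.7009 s:
  obj    pos=(+0.334,+0.004) vel=(+0.580,-0.174) ωy=+7.57

Key-timestep trajectory:
   step    t(s)  obj.x    obj.z    obj.vx   obj.vz 
     18  0.1682   +0.142  +0.062  +0.139  -0.042
     37  0.3458   +0.180  +0.051  +0.286  -0.086
     56  0.5234   +0.244  +0.031  +0.433  -0.130


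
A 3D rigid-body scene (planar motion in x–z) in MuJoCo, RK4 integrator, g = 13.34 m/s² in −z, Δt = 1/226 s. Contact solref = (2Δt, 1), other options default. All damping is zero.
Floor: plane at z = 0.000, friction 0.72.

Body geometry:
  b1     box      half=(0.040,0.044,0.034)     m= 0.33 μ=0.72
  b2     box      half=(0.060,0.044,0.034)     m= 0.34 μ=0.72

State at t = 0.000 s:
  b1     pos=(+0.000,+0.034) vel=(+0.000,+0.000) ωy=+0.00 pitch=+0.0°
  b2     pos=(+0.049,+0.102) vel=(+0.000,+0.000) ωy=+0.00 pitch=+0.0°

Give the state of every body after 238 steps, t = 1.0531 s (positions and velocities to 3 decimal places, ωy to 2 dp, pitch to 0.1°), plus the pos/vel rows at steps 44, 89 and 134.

State at t = 1.0531 s:
  b1     pos=(+0.000,+0.034) vel=(+0.000,+0.000) ωy=+0.00 pitch=+0.0°
  b2     pos=(+0.106,+0.060) vel=(+0.000,+0.000) ωy=+0.00 pitch=+90.0°

Key-timestep trajectory:
   step    t(s)  b1.x    b1.z    b1.vx   b1.vz   b2.x    b2.z    b2.vx   b2.vz 
     44  0.1947   +0.000  +0.034  +0.000  +0.000   +0.079  +0.068  +0.365  -0.310
     89  0.3938   +0.000  +0.034  +0.000  +0.000   +0.126  +0.067  -0.022  -0.005
    134  0.5929   +0.000  +0.034  +0.000  +0.000   +0.101  +0.063  +0.085  -0.039


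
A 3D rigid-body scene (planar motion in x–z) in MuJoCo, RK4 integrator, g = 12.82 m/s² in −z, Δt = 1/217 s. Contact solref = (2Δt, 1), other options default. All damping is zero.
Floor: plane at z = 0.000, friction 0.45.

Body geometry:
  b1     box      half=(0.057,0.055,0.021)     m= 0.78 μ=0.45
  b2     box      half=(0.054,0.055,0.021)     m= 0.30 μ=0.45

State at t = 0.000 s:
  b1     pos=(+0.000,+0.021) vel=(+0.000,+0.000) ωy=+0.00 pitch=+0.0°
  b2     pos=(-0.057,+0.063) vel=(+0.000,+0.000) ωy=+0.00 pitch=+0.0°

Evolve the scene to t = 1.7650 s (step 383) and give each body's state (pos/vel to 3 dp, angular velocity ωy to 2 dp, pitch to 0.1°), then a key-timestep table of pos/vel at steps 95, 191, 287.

State at t = 1.7650 s:
  b1     pos=(+0.000,+0.021) vel=(+0.000,+0.000) ωy=+0.00 pitch=+0.0°
  b2     pos=(-0.076,+0.053) vel=(+0.000,+0.000) ωy=+0.01 pitch=-44.7°

Key-timestep trajectory:
   step    t(s)  b1.x    b1.z    b1.vx   b1.vz   b2.x    b2.z    b2.vx   b2.vz 
     95  0.4378   +0.000  +0.021  +0.000  +0.000   -0.060  +0.063  -0.037  -0.005
    191  0.8802   +0.000  +0.021  +0.000  +0.001   -0.076  +0.053  +0.005  +0.027
    287  1.3226   +0.000  +0.021  +0.000  +0.000   -0.075  +0.053  +0.000  +0.000


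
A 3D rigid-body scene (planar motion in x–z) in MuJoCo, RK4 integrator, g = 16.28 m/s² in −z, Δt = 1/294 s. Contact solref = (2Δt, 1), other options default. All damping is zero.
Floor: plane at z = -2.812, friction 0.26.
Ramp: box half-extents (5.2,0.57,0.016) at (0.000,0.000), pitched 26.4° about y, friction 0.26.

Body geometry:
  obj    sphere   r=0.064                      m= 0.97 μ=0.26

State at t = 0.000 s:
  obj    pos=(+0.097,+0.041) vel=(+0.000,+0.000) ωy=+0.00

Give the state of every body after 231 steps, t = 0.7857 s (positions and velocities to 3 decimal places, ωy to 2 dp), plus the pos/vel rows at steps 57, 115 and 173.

State at t = 0.7857 s:
  obj    pos=(+1.527,-0.669) vel=(+3.639,-1.806) ωy=+63.47

Key-timestep trajectory:
   step    t(s)  obj.x    obj.z    obj.vx   obj.vz 
     57  0.1939   +0.184  -0.002  +0.898  -0.446
    115  0.3912   +0.451  -0.135  +1.812  -0.899
    173  0.5884   +0.899  -0.357  +2.725  -1.353


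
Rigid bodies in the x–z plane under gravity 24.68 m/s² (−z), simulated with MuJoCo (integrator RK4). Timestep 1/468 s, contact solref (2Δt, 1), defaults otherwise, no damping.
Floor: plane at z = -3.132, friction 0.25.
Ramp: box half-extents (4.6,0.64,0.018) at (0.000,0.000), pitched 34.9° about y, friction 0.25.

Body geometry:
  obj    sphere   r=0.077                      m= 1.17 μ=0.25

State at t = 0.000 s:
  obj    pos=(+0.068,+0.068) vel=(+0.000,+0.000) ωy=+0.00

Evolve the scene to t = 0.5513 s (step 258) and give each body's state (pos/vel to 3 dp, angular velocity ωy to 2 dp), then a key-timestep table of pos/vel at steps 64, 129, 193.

State at t = 0.5513 s:
  obj    pos=(+1.325,-0.809) vel=(+4.561,-3.182) ωy=+72.20

Key-timestep trajectory:
   step    t(s)  obj.x    obj.z    obj.vx   obj.vz 
     64  0.1368   +0.146  +0.014  +1.132  -0.789
    129  0.2756   +0.383  -0.151  +2.280  -1.591
    193  0.4124   +0.772  -0.423  +3.412  -2.380


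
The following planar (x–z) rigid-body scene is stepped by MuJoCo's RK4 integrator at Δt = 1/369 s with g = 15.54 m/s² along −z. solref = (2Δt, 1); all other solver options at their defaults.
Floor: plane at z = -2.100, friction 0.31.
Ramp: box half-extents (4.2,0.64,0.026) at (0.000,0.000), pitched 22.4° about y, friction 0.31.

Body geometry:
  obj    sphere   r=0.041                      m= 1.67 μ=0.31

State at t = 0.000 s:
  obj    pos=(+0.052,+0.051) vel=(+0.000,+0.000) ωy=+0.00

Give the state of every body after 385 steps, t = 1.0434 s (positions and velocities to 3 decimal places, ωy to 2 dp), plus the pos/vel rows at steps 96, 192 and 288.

State at t = 1.0434 s:
  obj    pos=(+2.181,-0.826) vel=(+4.080,-1.682) ωy=+107.63

Key-timestep trajectory:
   step    t(s)  obj.x    obj.z    obj.vx   obj.vz 
     96  0.2602   +0.184  -0.004  +1.018  -0.419
    192  0.5203   +0.581  -0.167  +2.035  -0.839
    288  0.7805   +1.243  -0.440  +3.052  -1.258


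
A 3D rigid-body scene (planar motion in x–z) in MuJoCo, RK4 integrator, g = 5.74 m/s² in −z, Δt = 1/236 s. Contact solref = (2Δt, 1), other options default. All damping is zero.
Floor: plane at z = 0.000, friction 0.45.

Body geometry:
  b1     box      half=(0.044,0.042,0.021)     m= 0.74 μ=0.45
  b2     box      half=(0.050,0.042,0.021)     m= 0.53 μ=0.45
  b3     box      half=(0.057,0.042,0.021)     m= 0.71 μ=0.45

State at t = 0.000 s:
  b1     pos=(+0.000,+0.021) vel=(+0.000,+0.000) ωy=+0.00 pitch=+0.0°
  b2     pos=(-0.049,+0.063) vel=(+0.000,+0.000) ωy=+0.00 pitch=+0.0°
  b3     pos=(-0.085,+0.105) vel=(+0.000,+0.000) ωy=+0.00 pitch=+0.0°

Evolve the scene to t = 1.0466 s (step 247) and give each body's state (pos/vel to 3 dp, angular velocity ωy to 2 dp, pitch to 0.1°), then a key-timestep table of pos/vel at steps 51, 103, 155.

State at t = 1.0466 s:
  b1     pos=(+0.000,+0.021) vel=(+0.000,+0.000) ωy=+0.00 pitch=+0.0°
  b2     pos=(-0.064,+0.051) vel=(+0.000,+0.000) ωy=+0.01 pitch=-47.8°
  b3     pos=(-0.120,+0.055) vel=(+0.000,+0.000) ωy=+0.00 pitch=-45.2°

Key-timestep trajectory:
   step    t(s)  b1.x    b1.z    b1.vx   b1.vz   b2.x    b2.z    b2.vx   b2.vz   b3.x    b3.z    b3.vx   b3.vz 
     51  0.2161   +0.000  +0.021  +0.000  +0.000   -0.065  +0.051  -0.133  +0.005   -0.122  +0.053  -0.044  +0.056
    103  0.4364   +0.000  +0.021  +0.000  +0.000   -0.063  +0.051  -0.023  -0.022   -0.120  +0.055  -0.011  +0.004
    155  0.6568   +0.000  +0.021  +0.000  +0.000   -0.064  +0.051  +0.000  +0.000   -0.120  +0.055  +0.000  +0.000


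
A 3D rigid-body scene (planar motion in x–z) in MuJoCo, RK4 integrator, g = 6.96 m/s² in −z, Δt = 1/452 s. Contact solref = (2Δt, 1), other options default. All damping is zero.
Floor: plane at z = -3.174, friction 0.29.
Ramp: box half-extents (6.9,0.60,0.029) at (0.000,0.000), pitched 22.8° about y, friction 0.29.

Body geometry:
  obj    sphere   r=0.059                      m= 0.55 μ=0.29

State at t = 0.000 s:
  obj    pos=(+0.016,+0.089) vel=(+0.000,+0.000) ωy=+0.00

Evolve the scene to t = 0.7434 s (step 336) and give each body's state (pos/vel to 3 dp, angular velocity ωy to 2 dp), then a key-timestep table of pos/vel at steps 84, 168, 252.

State at t = 0.7434 s:
  obj    pos=(+0.507,-0.118) vel=(+1.320,-0.555) ωy=+24.27

Key-timestep trajectory:
   step    t(s)  obj.x    obj.z    obj.vx   obj.vz 
     84  0.1858   +0.047  +0.076  +0.330  -0.139
    168  0.3717   +0.139  +0.037  +0.660  -0.277
    252  0.5575   +0.292  -0.027  +0.990  -0.416


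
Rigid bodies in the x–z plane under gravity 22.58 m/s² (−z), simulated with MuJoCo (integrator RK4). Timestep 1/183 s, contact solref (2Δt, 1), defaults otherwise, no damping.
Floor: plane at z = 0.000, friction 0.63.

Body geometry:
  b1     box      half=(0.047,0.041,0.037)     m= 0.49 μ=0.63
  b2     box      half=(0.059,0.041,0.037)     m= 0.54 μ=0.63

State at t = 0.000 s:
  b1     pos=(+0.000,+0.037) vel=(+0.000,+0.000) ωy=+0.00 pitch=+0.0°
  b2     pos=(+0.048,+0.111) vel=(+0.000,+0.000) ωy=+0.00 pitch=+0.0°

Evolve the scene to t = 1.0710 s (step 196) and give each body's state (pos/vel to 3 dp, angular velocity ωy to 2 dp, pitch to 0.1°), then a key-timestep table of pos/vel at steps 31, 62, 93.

State at t = 1.0710 s:
  b1     pos=(+0.000,+0.037) vel=(+0.000,+0.000) ωy=+0.00 pitch=+0.0°
  b2     pos=(+0.101,+0.059) vel=(+0.000,+0.000) ωy=+0.00 pitch=+90.0°

Key-timestep trajectory:
   step    t(s)  b1.x    b1.z    b1.vx   b1.vz   b2.x    b2.z    b2.vx   b2.vz 
     31  0.1694   +0.000  +0.037  -0.001  +0.000   +0.056  +0.110  +0.145  -0.035
     62  0.3388   +0.000  +0.037  +0.000  +0.000   +0.115  +0.065  +0.253  +0.129
     93  0.5082   +0.000  +0.037  +0.000  +0.000   +0.100  +0.059  -0.325  -0.103


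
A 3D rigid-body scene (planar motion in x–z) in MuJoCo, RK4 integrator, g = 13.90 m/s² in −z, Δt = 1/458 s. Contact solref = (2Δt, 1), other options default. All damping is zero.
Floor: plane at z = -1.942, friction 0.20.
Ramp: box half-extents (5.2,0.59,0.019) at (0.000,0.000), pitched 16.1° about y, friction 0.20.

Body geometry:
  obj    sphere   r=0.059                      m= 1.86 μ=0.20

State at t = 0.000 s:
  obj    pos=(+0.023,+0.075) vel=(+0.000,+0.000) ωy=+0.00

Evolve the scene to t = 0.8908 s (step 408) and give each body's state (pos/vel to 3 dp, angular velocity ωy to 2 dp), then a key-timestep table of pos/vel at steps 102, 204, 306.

State at t = 0.8908 s:
  obj    pos=(+1.073,-0.228) vel=(+2.357,-0.680) ωy=+41.57

Key-timestep trajectory:
   step    t(s)  obj.x    obj.z    obj.vx   obj.vz 
    102  0.2227   +0.089  +0.056  +0.589  -0.170
    204  0.4454   +0.285  -0.001  +1.178  -0.340
    306  0.6681   +0.613  -0.096  +1.767  -0.510


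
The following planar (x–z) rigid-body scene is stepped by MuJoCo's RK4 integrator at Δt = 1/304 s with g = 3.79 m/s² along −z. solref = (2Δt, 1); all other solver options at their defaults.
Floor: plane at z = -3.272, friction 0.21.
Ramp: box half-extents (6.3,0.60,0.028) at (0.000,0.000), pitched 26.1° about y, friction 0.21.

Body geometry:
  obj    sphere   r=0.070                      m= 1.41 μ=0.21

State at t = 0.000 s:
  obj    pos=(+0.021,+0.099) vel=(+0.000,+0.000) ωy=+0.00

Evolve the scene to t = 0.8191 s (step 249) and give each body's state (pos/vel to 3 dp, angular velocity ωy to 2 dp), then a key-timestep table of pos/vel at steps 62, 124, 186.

State at t = 0.8191 s:
  obj    pos=(+0.380,-0.077) vel=(+0.876,-0.429) ωy=+13.93

Key-timestep trajectory:
   step    t(s)  obj.x    obj.z    obj.vx   obj.vz 
     62  0.2039   +0.043  +0.088  +0.218  -0.107
    124  0.4079   +0.110  +0.055  +0.436  -0.214
    186  0.6118   +0.221  +0.001  +0.654  -0.321


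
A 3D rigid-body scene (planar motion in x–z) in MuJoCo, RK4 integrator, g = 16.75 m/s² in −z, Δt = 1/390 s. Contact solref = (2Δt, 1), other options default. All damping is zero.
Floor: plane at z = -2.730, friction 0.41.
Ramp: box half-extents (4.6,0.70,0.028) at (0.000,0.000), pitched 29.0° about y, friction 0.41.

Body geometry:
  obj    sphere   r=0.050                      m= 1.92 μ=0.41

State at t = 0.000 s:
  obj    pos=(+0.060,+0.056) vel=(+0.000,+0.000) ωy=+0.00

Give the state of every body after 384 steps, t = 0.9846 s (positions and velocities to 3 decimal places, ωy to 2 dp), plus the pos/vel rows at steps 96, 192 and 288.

State at t = 0.9846 s:
  obj    pos=(+2.519,-1.307) vel=(+4.995,-2.769) ωy=+114.21

Key-timestep trajectory:
   step    t(s)  obj.x    obj.z    obj.vx   obj.vz 
     96  0.2462   +0.214  -0.029  +1.249  -0.692
    192  0.4923   +0.675  -0.285  +2.498  -1.384
    288  0.7385   +1.443  -0.711  +3.746  -2.077
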